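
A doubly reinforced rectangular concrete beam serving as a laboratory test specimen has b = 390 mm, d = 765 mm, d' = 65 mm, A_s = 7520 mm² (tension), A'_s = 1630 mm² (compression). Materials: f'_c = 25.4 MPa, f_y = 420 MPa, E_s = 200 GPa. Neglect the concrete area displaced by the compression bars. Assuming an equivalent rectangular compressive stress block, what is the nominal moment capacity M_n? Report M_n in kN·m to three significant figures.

Assume both tension and compression steel yield.
Net tension couple steel: A_s − A'_s = 5890 mm².
a = (A_s − A'_s) f_y / (0.85 f'_c b) = 2473800/(0.85 × 25.4 × 390) = 293.80 mm.
c = a/β₁ = 293.80/0.85 = 345.65 mm; ε'_s = 0.003(c − d')/c = 0.0024 ≥ f_y/E_s = 0.0021, so compression steel does yield.
M_n = (A_s − A'_s) f_y (d − a/2) + A'_s f_y (d − d') = [2473800 × (765 − 146.9) + 684600 × (765 − 65)] × 10⁻⁶ = 1529.06 + 479.22 = 2008.28 kN·m.

M_n ≈ 2010 kN·m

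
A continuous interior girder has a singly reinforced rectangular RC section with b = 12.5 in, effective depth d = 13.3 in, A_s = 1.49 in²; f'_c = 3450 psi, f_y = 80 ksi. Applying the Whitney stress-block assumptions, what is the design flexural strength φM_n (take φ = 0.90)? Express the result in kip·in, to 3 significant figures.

φM_n ≈ 1250 kip·in

T = A_s f_y = 1.49 × 80 = 119.2 kips.
a = T/(0.85 f'_c b) = 119.2/(0.85 × 3.45 × 12.5) = 3.252 in.
M_n = T(d − a/2) = 119.2 × (13.3 − 1.626) = 1391.5 kip·in.
φM_n = 0.90 × 1391.5 = 1252.4 kip·in.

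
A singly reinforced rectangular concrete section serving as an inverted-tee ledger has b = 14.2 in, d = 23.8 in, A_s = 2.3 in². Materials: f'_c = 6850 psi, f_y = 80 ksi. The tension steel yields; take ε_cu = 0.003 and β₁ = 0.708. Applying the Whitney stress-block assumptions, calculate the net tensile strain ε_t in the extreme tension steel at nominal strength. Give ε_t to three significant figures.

ε_t ≈ 0.0197

a = A_s f_y/(0.85 f'_c b) = 2.225 in.
β₁ = 0.708, so c = a/β₁ = 2.225/0.708 = 3.143 in.
From the linear strain diagram with ε_cu = 0.003: ε_t = 0.003 (d − c)/c = 0.003 × (23.8 − 3.143)/3.143 = 0.0197.
Since ε_t ≥ 0.005, the section is tension-controlled.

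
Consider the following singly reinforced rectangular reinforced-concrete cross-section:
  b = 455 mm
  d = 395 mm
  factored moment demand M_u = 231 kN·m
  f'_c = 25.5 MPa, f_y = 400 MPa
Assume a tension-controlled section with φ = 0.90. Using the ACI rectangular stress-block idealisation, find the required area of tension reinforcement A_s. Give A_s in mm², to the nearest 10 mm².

M_n = M_u/φ = 231/0.90 = 256.667 kN·m.
With M_n = 0.85 f'_c a b (d − a/2), solve the quadratic for a:
a = d − √(d² − 2M_n/(0.85 f'_c b)) = 395 − √(395² − 2 × 256.667×10⁶/(0.85 × 25.5 × 455)) = 72.55 mm.
A_s = 0.85 f'_c a b / f_y = 0.85 × 25.5 × 72.55 × 455 / 400 = 1788.7 mm².

A_s ≈ 1790 mm²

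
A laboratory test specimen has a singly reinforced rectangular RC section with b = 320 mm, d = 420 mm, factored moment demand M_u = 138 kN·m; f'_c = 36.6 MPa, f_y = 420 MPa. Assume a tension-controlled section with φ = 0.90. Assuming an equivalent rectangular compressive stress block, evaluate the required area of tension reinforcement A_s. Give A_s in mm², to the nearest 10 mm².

M_n = M_u/φ = 138/0.90 = 153.333 kN·m.
With M_n = 0.85 f'_c a b (d − a/2), solve the quadratic for a:
a = d − √(d² − 2M_n/(0.85 f'_c b)) = 420 − √(420² − 2 × 153.333×10⁶/(0.85 × 36.6 × 320)) = 38.43 mm.
A_s = 0.85 f'_c a b / f_y = 0.85 × 36.6 × 38.43 × 320 / 420 = 910.9 mm².

A_s ≈ 910 mm²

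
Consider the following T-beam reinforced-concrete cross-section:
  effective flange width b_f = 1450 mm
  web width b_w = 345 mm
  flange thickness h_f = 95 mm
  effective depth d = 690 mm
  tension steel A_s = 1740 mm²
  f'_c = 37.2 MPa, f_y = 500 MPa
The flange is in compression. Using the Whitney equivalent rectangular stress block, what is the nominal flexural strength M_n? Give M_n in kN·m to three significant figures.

Tension: T = A_s f_y = 1740 × 500 = 870000 N.
Try a within the flange: a = T/(0.85 f'_c b_f) = 870000/(0.85 × 37.2 × 1450) = 18.98 mm.
Since a = 18.98 ≤ h_f = 95 mm, the stress block lies entirely in the flange; analyse as a rectangular beam of width b_f.
M_n = T(d − a/2) = 870000 × (690 − 9.49) = 592.04 × 10⁶ N·mm.
M_n = 592.04 kN·m.

M_n ≈ 592 kN·m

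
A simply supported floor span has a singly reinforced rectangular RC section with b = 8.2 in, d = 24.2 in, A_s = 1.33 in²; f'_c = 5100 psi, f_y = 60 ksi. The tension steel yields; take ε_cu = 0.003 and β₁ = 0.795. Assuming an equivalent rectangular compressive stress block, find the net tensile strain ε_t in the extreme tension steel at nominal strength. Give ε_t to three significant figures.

ε_t ≈ 0.0227

a = A_s f_y/(0.85 f'_c b) = 2.245 in.
β₁ = 0.795, so c = a/β₁ = 2.245/0.795 = 2.824 in.
From the linear strain diagram with ε_cu = 0.003: ε_t = 0.003 (d − c)/c = 0.003 × (24.2 − 2.824)/2.824 = 0.0227.
Since ε_t ≥ 0.005, the section is tension-controlled.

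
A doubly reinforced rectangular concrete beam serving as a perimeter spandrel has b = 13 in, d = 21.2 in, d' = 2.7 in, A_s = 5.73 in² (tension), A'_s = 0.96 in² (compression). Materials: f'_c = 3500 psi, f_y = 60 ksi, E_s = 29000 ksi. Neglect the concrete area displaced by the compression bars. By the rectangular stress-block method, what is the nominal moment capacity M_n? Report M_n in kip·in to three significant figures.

M_n ≈ 6070 kip·in

Assume both steels yield.
a = (A_s − A'_s) f_y/(0.85 f'_c b) = (5.73 − 0.96) × 60/(0.85 × 3.5 × 13) = 7.400 in.
c = a/β₁ = 7.400/0.85 = 8.706 in; ε'_s = 0.003(c − d')/c = 0.0021 ≥ ε_y = 0.0021, so the compression steel yields.
M_n = (A_s − A'_s) f_y (d − a/2) + A'_s f_y (d − d') = 286.2 × (21.2 − 3.7) + 57.6 × (21.2 − 2.7) = 5008.5 + 1065.6 = 6074.1 kip·in.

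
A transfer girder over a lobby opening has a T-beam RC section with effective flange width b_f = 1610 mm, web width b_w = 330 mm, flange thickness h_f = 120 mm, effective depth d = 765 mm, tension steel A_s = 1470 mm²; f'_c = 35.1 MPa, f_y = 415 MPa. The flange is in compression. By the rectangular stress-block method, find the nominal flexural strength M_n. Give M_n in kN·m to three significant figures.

Tension: T = A_s f_y = 1470 × 415 = 610050 N.
Try a within the flange: a = T/(0.85 f'_c b_f) = 610050/(0.85 × 35.1 × 1610) = 12.70 mm.
Since a = 12.70 ≤ h_f = 120 mm, the stress block lies entirely in the flange; analyse as a rectangular beam of width b_f.
M_n = T(d − a/2) = 610050 × (765 − 6.35) = 462.81 × 10⁶ N·mm.
M_n = 462.81 kN·m.

M_n ≈ 463 kN·m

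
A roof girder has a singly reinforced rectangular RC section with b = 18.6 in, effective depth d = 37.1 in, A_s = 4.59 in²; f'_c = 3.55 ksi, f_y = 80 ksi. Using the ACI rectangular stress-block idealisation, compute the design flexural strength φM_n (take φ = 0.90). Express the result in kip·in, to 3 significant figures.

φM_n ≈ 11200 kip·in

T = A_s f_y = 4.59 × 80 = 367.2 kips.
a = T/(0.85 f'_c b) = 367.2/(0.85 × 3.55 × 18.6) = 6.542 in.
M_n = T(d − a/2) = 367.2 × (37.1 − 3.271) = 12422.0 kip·in.
φM_n = 0.90 × 12422.0 = 11179.8 kip·in.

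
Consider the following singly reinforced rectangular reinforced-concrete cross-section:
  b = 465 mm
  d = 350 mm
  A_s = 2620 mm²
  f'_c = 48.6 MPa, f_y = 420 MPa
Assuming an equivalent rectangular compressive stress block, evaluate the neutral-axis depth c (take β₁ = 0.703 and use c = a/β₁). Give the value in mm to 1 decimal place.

c ≈ 81.5 mm

T = A_s f_y = 2620 × 420 = 1100400 N = 1100.4 kN.
Setting C = 0.85 f'_c a b equal to T: a = 1100400/(0.85 × 48.6 × 465) = 57.285 mm.
With β₁ = 0.703, c = a/β₁ = 57.285/0.703 = 81.5 mm.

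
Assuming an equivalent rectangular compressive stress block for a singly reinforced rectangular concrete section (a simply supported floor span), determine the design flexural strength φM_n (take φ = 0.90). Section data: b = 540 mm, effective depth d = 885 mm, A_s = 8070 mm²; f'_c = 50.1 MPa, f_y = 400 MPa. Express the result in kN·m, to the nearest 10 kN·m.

φM_n ≈ 2370 kN·m

T = A_s f_y = 8070 × 400 = 3228000 N = 3228 kN.
From C = T: a = T/(0.85 f'_c b) = 3228000/(0.85 × 50.1 × 540) = 140.37 mm.
M_n = T(d − a/2) = 3228 kN × (885 − 70.185) mm = 2630.22 kN·m.
φM_n = 0.90 × 2630.22 = 2367.20 kN·m.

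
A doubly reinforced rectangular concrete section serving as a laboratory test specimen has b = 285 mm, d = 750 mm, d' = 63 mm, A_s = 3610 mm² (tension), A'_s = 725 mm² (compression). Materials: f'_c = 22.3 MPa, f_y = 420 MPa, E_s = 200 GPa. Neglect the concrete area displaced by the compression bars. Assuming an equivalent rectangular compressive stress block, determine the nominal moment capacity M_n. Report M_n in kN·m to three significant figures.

M_n ≈ 982 kN·m

Assume both tension and compression steel yield.
Net tension couple steel: A_s − A'_s = 2885 mm².
a = (A_s − A'_s) f_y / (0.85 f'_c b) = 1211700/(0.85 × 22.3 × 285) = 224.30 mm.
c = a/β₁ = 224.30/0.85 = 263.88 mm; ε'_s = 0.003(c − d')/c = 0.0023 ≥ f_y/E_s = 0.0021, so compression steel does yield.
M_n = (A_s − A'_s) f_y (d − a/2) + A'_s f_y (d − d') = [1211700 × (750 − 112.15) + 304500 × (750 − 63)] × 10⁻⁶ = 772.88 + 209.19 = 982.07 kN·m.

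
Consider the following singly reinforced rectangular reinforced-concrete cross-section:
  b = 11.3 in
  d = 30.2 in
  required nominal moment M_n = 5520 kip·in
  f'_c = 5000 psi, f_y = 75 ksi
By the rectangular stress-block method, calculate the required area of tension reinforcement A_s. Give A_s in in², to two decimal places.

From M_n = 0.85 f'_c a b (d − a/2):
a = d − √(d² − 2M_n/(0.85 f'_c b)) = 30.2 − √(30.2² − 2 × 5520/(0.85 × 5 × 11.3)) = 4.082 in.
A_s = 0.85 f'_c a b / f_y = 0.85 × 5 × 4.082 × 11.3 / 75 = 2.614 in².

A_s ≈ 2.61 in²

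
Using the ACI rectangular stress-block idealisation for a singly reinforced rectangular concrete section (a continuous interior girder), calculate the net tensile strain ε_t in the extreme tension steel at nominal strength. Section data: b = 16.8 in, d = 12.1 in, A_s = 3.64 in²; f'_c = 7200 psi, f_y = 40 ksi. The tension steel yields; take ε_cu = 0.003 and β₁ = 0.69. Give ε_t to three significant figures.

a = A_s f_y/(0.85 f'_c b) = 1.416 in.
β₁ = 0.69, so c = a/β₁ = 1.416/0.69 = 2.052 in.
From the linear strain diagram with ε_cu = 0.003: ε_t = 0.003 (d − c)/c = 0.003 × (12.1 − 2.052)/2.052 = 0.0147.
Since ε_t ≥ 0.005, the section is tension-controlled.

ε_t ≈ 0.0147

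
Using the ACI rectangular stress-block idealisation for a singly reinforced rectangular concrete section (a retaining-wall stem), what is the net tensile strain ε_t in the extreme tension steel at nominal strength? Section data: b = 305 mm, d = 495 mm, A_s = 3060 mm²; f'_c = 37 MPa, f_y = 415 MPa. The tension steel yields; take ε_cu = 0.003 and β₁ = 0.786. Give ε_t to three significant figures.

ε_t ≈ 0.00582

a = A_s f_y/(0.85 f'_c b) = 132.39 mm.
β₁ = 0.786, so c = a/β₁ = 132.39/0.786 = 168.44 mm.
From the linear strain diagram with ε_cu = 0.003: ε_t = 0.003 (d − c)/c = 0.003 × (495 − 168.44)/168.44 = 0.00582.
Since ε_t ≥ 0.005, the section is tension-controlled.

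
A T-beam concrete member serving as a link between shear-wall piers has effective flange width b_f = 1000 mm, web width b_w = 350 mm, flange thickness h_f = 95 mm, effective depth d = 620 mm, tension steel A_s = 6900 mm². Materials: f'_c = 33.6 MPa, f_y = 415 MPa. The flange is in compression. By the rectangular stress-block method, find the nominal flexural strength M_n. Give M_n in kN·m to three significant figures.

M_n ≈ 1630 kN·m

Tension: T = A_s f_y = 6900 × 415 = 2863500 N.
Try a within the flange: a = T/(0.85 f'_c b_f) = 2863500/(0.85 × 33.6 × 1000) = 100.26 mm.
a = 100.26 > h_f = 95 mm: the block extends into the web. Split into flange-overhang and web parts.
C_f = 0.85 f'_c (b_f − b_w) h_f = 0.85 × 33.6 × (1000 − 350) × 95 = 1763580 N.
Remaining web compression depth: a_w = (T − C_f)/(0.85 f'_c b_w) = (2863500 − 1763580)/(0.85 × 33.6 × 350) = 110.04 mm.
M_n = C_f(d − h_f/2) + (T − C_f)(d − a_w/2) = 1763580 × (620 − 47.5) + 1099920 × (620 − 55.02) = 1009.65 + 621.43 = 1631.08 × 10⁶ N·mm.
M_n = 1631.08 kN·m.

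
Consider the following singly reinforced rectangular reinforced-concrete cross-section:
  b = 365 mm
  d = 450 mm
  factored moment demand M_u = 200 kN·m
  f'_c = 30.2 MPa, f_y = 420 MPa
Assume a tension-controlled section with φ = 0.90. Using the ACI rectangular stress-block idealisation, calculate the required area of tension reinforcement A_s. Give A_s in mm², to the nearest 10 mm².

A_s ≈ 1250 mm²

M_n = M_u/φ = 200/0.90 = 222.222 kN·m.
With M_n = 0.85 f'_c a b (d − a/2), solve the quadratic for a:
a = d − √(d² − 2M_n/(0.85 f'_c b)) = 450 − √(450² − 2 × 222.222×10⁶/(0.85 × 30.2 × 365)) = 56.22 mm.
A_s = 0.85 f'_c a b / f_y = 0.85 × 30.2 × 56.22 × 365 / 420 = 1254.2 mm².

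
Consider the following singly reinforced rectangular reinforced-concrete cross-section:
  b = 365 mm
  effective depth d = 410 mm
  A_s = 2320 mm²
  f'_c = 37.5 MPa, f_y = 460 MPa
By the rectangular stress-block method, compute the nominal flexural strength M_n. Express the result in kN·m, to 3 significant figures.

M_n ≈ 389 kN·m

T = A_s f_y = 2320 × 460 = 1067200 N = 1067.2 kN.
From C = T: a = T/(0.85 f'_c b) = 1067200/(0.85 × 37.5 × 365) = 91.73 mm.
M_n = T(d − a/2) = 1067.2 kN × (410 − 45.865) mm = 388.60 kN·m.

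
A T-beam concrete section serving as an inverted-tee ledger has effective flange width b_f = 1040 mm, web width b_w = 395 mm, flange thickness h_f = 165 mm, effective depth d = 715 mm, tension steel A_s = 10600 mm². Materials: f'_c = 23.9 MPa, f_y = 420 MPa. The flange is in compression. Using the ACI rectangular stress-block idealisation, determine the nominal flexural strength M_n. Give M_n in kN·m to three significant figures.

Tension: T = A_s f_y = 10600 × 420 = 4452000 N.
Try a within the flange: a = T/(0.85 f'_c b_f) = 4452000/(0.85 × 23.9 × 1040) = 210.72 mm.
a = 210.72 > h_f = 165 mm: the block extends into the web. Split into flange-overhang and web parts.
C_f = 0.85 f'_c (b_f − b_w) h_f = 0.85 × 23.9 × (1040 − 395) × 165 = 2162024 N.
Remaining web compression depth: a_w = (T − C_f)/(0.85 f'_c b_w) = (4452000 − 2162024)/(0.85 × 23.9 × 395) = 285.38 mm.
M_n = C_f(d − h_f/2) + (T − C_f)(d − a_w/2) = 2162024 × (715 − 82.5) + 2289976 × (715 − 142.69) = 1367.48 + 1310.58 = 2678.06 × 10⁶ N·mm.
M_n = 2678.06 kN·m.

M_n ≈ 2680 kN·m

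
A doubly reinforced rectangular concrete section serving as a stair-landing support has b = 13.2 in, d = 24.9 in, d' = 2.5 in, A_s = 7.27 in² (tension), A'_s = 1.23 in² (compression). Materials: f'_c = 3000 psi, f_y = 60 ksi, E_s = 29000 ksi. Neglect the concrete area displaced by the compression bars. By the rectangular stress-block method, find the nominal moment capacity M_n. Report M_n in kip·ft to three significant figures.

M_n ≈ 727 kip·ft

Assume both steels yield.
a = (A_s − A'_s) f_y/(0.85 f'_c b) = (7.27 − 1.23) × 60/(0.85 × 3 × 13.2) = 10.766 in.
c = a/β₁ = 10.766/0.85 = 12.666 in; ε'_s = 0.003(c − d')/c = 0.0024 ≥ ε_y = 0.0021, so the compression steel yields.
M_n = (A_s − A'_s) f_y (d − a/2) + A'_s f_y (d − d') = 362.4 × (24.9 − 5.383) + 73.8 × (24.9 − 2.5) = 7073.0 + 1653.1 = 8726.1 kip·in = 8726.1/12 = 727.18 kip·ft.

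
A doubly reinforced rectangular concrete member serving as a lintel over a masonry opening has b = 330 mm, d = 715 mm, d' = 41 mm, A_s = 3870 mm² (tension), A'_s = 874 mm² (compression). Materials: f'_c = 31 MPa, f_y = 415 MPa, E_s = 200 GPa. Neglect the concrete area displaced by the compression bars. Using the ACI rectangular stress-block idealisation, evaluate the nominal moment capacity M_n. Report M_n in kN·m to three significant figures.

M_n ≈ 1040 kN·m

Assume both tension and compression steel yield.
Net tension couple steel: A_s − A'_s = 2996 mm².
a = (A_s − A'_s) f_y / (0.85 f'_c b) = 1243340/(0.85 × 31 × 330) = 142.99 mm.
c = a/β₁ = 142.99/0.829 = 172.48 mm; ε'_s = 0.003(c − d')/c = 0.0023 ≥ f_y/E_s = 0.0021, so compression steel does yield.
M_n = (A_s − A'_s) f_y (d − a/2) + A'_s f_y (d − d') = [1243340 × (715 − 71.495) + 362710 × (715 − 41)] × 10⁻⁶ = 800.10 + 244.47 = 1044.57 kN·m.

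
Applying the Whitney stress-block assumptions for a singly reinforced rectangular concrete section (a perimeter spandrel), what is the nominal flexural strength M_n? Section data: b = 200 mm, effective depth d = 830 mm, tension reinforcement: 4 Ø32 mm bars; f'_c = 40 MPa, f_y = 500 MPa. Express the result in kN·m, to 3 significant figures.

M_n ≈ 1140 kN·m

A_s = 4 × 804 = 3216 mm².
T = A_s f_y = 3216 × 500 = 1608000 N = 1608 kN.
From C = T: a = T/(0.85 f'_c b) = 1608000/(0.85 × 40 × 200) = 236.47 mm.
M_n = T(d − a/2) = 1608 kN × (830 − 118.235) mm = 1144.52 kN·m.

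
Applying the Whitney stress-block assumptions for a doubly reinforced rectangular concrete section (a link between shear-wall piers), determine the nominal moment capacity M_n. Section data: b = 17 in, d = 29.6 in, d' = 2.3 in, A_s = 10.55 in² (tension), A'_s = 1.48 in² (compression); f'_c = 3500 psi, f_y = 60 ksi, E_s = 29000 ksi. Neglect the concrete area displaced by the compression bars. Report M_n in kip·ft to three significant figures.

M_n ≈ 1300 kip·ft

Assume both steels yield.
a = (A_s − A'_s) f_y/(0.85 f'_c b) = (10.55 − 1.48) × 60/(0.85 × 3.5 × 17) = 10.760 in.
c = a/β₁ = 10.760/0.85 = 12.659 in; ε'_s = 0.003(c − d')/c = 0.0025 ≥ ε_y = 0.0021, so the compression steel yields.
M_n = (A_s − A'_s) f_y (d − a/2) + A'_s f_y (d − d') = 544.2 × (29.6 − 5.38) + 88.8 × (29.6 − 2.3) = 13180.5 + 2424.2 = 15604.7 kip·in = 15604.7/12 = 1300.39 kip·ft.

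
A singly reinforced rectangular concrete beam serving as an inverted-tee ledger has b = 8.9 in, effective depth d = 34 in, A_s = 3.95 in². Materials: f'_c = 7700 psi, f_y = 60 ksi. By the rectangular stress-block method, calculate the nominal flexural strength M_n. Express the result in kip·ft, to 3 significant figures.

T = A_s f_y = 3.95 × 60 = 237 kips.
a = T/(0.85 f'_c b) = 237/(0.85 × 7.7 × 8.9) = 4.069 in.
M_n = T(d − a/2) = 237 × (34 − 2.0345) = 7575.8 kip·in = 7575.8/12 = 631.32 kip·ft.

M_n ≈ 631 kip·ft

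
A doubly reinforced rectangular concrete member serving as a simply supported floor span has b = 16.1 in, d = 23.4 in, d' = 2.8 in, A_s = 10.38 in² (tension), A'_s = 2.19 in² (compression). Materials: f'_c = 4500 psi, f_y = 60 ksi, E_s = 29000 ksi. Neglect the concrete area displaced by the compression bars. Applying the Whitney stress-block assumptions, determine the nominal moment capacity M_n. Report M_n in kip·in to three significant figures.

Assume both steels yield.
a = (A_s − A'_s) f_y/(0.85 f'_c b) = (10.38 − 2.19) × 60/(0.85 × 4.5 × 16.1) = 7.980 in.
c = a/β₁ = 7.980/0.825 = 9.673 in; ε'_s = 0.003(c − d')/c = 0.0021 ≥ ε_y = 0.0021, so the compression steel yields.
M_n = (A_s − A'_s) f_y (d − a/2) + A'_s f_y (d − d') = 491.4 × (23.4 − 3.99) + 131.4 × (23.4 − 2.8) = 9538.1 + 2706.8 = 12244.9 kip·in.

M_n ≈ 12200 kip·in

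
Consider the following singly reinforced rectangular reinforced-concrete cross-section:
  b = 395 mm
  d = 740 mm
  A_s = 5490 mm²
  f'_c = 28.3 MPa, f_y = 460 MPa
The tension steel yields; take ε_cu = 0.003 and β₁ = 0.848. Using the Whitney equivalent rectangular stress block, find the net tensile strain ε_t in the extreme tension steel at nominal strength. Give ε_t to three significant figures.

a = A_s f_y/(0.85 f'_c b) = 265.78 mm.
β₁ = 0.848, so c = a/β₁ = 265.78/0.848 = 313.42 mm.
From the linear strain diagram with ε_cu = 0.003: ε_t = 0.003 (d − c)/c = 0.003 × (740 − 313.42)/313.42 = 0.00408.
ε_t is between 0.004 and 0.005 — transition zone.

ε_t ≈ 0.00408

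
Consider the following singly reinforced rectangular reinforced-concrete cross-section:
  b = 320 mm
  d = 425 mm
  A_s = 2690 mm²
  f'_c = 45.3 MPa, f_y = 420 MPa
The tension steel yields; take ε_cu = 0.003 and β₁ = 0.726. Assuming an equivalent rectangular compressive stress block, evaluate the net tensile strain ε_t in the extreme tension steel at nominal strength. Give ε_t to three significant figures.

ε_t ≈ 0.00710

a = A_s f_y/(0.85 f'_c b) = 91.69 mm.
β₁ = 0.726, so c = a/β₁ = 91.69/0.726 = 126.29 mm.
From the linear strain diagram with ε_cu = 0.003: ε_t = 0.003 (d − c)/c = 0.003 × (425 − 126.29)/126.29 = 0.00710.
Since ε_t ≥ 0.005, the section is tension-controlled.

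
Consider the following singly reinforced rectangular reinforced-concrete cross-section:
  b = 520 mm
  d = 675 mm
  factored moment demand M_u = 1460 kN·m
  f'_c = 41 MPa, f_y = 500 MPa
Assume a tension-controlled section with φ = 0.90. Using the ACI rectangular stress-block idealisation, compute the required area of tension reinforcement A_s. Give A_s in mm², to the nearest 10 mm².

M_n = M_u/φ = 1460/0.90 = 1622.22 kN·m.
With M_n = 0.85 f'_c a b (d − a/2), solve the quadratic for a:
a = d − √(d² − 2M_n/(0.85 f'_c b)) = 675 − √(675² − 2 × 1622.22×10⁶/(0.85 × 41 × 520)) = 149.08 mm.
A_s = 0.85 f'_c a b / f_y = 0.85 × 41 × 149.08 × 520 / 500 = 5403.3 mm².

A_s ≈ 5400 mm²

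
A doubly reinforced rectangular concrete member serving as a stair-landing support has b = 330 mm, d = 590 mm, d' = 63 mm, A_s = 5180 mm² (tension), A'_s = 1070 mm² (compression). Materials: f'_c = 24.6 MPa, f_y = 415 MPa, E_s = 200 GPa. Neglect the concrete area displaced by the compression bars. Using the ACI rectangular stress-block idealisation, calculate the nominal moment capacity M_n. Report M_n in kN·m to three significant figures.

Assume both tension and compression steel yield.
Net tension couple steel: A_s − A'_s = 4110 mm².
a = (A_s − A'_s) f_y / (0.85 f'_c b) = 1705650/(0.85 × 24.6 × 330) = 247.18 mm.
c = a/β₁ = 247.18/0.85 = 290.80 mm; ε'_s = 0.003(c − d')/c = 0.0024 ≥ f_y/E_s = 0.0021, so compression steel does yield.
M_n = (A_s − A'_s) f_y (d − a/2) + A'_s f_y (d − d') = [1705650 × (590 − 123.59) + 444050 × (590 − 63)] × 10⁻⁶ = 795.53 + 234.01 = 1029.54 kN·m.

M_n ≈ 1030 kN·m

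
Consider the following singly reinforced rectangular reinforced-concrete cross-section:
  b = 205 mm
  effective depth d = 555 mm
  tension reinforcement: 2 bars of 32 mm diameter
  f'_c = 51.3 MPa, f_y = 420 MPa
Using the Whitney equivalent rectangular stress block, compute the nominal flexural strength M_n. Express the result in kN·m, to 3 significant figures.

A_s = 2 × 804 = 1608 mm².
T = A_s f_y = 1608 × 420 = 675360 N = 675.36 kN.
From C = T: a = T/(0.85 f'_c b) = 675360/(0.85 × 51.3 × 205) = 75.55 mm.
M_n = T(d − a/2) = 675.36 kN × (555 − 37.775) mm = 349.31 kN·m.

M_n ≈ 349 kN·m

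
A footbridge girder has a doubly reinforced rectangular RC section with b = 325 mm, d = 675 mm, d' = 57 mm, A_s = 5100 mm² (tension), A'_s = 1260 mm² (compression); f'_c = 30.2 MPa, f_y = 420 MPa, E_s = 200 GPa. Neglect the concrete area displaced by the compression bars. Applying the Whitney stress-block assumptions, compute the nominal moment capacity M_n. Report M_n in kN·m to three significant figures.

Assume both tension and compression steel yield.
Net tension couple steel: A_s − A'_s = 3840 mm².
a = (A_s − A'_s) f_y / (0.85 f'_c b) = 1612800/(0.85 × 30.2 × 325) = 193.32 mm.
c = a/β₁ = 193.32/0.834 = 231.80 mm; ε'_s = 0.003(c − d')/c = 0.0023 ≥ f_y/E_s = 0.0021, so compression steel does yield.
M_n = (A_s − A'_s) f_y (d − a/2) + A'_s f_y (d − d') = [1612800 × (675 − 96.66) + 529200 × (675 − 57)] × 10⁻⁶ = 932.75 + 327.05 = 1259.80 kN·m.

M_n ≈ 1260 kN·m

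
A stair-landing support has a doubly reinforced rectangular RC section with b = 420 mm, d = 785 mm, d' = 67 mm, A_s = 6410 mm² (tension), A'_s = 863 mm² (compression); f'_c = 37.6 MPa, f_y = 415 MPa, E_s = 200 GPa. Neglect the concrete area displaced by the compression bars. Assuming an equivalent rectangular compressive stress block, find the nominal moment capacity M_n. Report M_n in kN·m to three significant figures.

M_n ≈ 1870 kN·m

Assume both tension and compression steel yield.
Net tension couple steel: A_s − A'_s = 5547 mm².
a = (A_s − A'_s) f_y / (0.85 f'_c b) = 2302005/(0.85 × 37.6 × 420) = 171.49 mm.
c = a/β₁ = 171.49/0.781 = 219.58 mm; ε'_s = 0.003(c − d')/c = 0.0021 ≥ f_y/E_s = 0.0021, so compression steel does yield.
M_n = (A_s − A'_s) f_y (d − a/2) + A'_s f_y (d − d') = [2302005 × (785 − 85.745) + 358145 × (785 − 67)] × 10⁻⁶ = 1609.69 + 257.15 = 1866.84 kN·m.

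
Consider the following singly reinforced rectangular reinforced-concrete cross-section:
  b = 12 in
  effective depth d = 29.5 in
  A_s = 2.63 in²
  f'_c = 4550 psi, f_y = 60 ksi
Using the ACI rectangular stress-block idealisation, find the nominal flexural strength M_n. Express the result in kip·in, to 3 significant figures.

T = A_s f_y = 2.63 × 60 = 157.8 kips.
a = T/(0.85 f'_c b) = 157.8/(0.85 × 4.55 × 12) = 3.400 in.
M_n = T(d − a/2) = 157.8 × (29.5 − 1.7) = 4386.8 kip·in.

M_n ≈ 4390 kip·in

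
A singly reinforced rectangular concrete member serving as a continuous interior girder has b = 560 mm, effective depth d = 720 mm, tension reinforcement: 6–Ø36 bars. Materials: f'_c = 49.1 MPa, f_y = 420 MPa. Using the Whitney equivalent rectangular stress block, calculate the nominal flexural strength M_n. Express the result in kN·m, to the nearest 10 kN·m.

A_s = 6 × 1018 = 6108 mm².
T = A_s f_y = 6108 × 420 = 2565360 N = 2565.36 kN.
From C = T: a = T/(0.85 f'_c b) = 2565360/(0.85 × 49.1 × 560) = 109.76 mm.
M_n = T(d − a/2) = 2565.36 kN × (720 − 54.88) mm = 1706.27 kN·m.

M_n ≈ 1710 kN·m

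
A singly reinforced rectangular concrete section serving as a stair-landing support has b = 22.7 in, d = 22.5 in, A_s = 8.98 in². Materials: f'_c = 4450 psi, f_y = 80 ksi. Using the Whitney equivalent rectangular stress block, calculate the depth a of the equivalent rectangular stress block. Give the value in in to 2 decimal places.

T = A_s f_y = 8.98 × 80 = 718.4 kips.
a = T/(0.85 f'_c b) = 718.4/(0.85 × 4.45 × 22.7) = 8.37 in.

a ≈ 8.37 in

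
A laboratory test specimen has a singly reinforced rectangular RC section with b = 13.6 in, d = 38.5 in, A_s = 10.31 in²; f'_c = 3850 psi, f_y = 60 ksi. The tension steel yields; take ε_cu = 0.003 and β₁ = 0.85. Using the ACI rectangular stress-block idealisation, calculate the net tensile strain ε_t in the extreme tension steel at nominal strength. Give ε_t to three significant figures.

ε_t ≈ 0.00406

a = A_s f_y/(0.85 f'_c b) = 13.899 in.
β₁ = 0.85, so c = a/β₁ = 13.899/0.85 = 16.352 in.
From the linear strain diagram with ε_cu = 0.003: ε_t = 0.003 (d − c)/c = 0.003 × (38.5 − 16.352)/16.352 = 0.00406.
ε_t is between 0.004 and 0.005 — transition zone.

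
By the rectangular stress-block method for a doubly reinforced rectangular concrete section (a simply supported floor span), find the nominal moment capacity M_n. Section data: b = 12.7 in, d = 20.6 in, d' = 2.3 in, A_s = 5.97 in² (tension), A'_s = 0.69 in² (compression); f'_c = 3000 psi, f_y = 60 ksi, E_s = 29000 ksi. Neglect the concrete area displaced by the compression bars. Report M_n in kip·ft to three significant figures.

M_n ≈ 478 kip·ft

Assume both steels yield.
a = (A_s − A'_s) f_y/(0.85 f'_c b) = (5.97 − 0.69) × 60/(0.85 × 3 × 12.7) = 9.782 in.
c = a/β₁ = 9.782/0.85 = 11.508 in; ε'_s = 0.003(c − d')/c = 0.0024 ≥ ε_y = 0.0021, so the compression steel yields.
M_n = (A_s − A'_s) f_y (d − a/2) + A'_s f_y (d − d') = 316.8 × (20.6 − 4.891) + 41.4 × (20.6 − 2.3) = 4976.6 + 757.6 = 5734.2 kip·in = 5734.2/12 = 477.85 kip·ft.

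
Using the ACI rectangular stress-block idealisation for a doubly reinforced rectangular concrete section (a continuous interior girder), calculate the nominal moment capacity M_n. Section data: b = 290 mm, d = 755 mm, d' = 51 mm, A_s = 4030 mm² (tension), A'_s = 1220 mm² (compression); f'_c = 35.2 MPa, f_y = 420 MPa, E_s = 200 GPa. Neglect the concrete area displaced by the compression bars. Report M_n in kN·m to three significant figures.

Assume both tension and compression steel yield.
Net tension couple steel: A_s − A'_s = 2810 mm².
a = (A_s − A'_s) f_y / (0.85 f'_c b) = 1180200/(0.85 × 35.2 × 290) = 136.02 mm.
c = a/β₁ = 136.02/0.799 = 170.24 mm; ε'_s = 0.003(c − d')/c = 0.0021 ≥ f_y/E_s = 0.0021, so compression steel does yield.
M_n = (A_s − A'_s) f_y (d − a/2) + A'_s f_y (d − d') = [1180200 × (755 − 68.01) + 512400 × (755 − 51)] × 10⁻⁶ = 810.79 + 360.73 = 1171.52 kN·m.

M_n ≈ 1170 kN·m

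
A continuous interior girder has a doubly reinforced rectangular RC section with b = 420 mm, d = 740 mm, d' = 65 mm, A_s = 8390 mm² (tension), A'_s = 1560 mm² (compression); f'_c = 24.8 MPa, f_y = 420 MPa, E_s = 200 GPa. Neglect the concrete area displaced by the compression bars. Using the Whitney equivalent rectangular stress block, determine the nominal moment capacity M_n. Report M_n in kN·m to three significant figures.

Assume both tension and compression steel yield.
Net tension couple steel: A_s − A'_s = 6830 mm².
a = (A_s − A'_s) f_y / (0.85 f'_c b) = 2868600/(0.85 × 24.8 × 420) = 324.00 mm.
c = a/β₁ = 324.00/0.85 = 381.18 mm; ε'_s = 0.003(c − d')/c = 0.0025 ≥ f_y/E_s = 0.0021, so compression steel does yield.
M_n = (A_s − A'_s) f_y (d − a/2) + A'_s f_y (d − d') = [2868600 × (740 − 162) + 655200 × (740 − 65)] × 10⁻⁶ = 1658.05 + 442.26 = 2100.31 kN·m.

M_n ≈ 2100 kN·m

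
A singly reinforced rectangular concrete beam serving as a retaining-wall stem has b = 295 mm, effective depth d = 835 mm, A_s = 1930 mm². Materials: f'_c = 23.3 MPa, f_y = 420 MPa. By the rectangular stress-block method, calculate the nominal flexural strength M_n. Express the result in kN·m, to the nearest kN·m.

T = A_s f_y = 1930 × 420 = 810600 N = 810.6 kN.
From C = T: a = T/(0.85 f'_c b) = 810600/(0.85 × 23.3 × 295) = 138.74 mm.
M_n = T(d − a/2) = 810.6 kN × (835 − 69.37) mm = 620.62 kN·m.

M_n ≈ 621 kN·m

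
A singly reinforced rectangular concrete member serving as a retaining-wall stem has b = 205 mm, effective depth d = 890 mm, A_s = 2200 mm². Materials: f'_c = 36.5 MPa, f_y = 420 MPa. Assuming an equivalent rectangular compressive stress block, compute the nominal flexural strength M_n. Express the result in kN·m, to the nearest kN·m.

T = A_s f_y = 2200 × 420 = 924000 N = 924 kN.
From C = T: a = T/(0.85 f'_c b) = 924000/(0.85 × 36.5 × 205) = 145.28 mm.
M_n = T(d − a/2) = 924 kN × (890 − 72.64) mm = 755.24 kN·m.

M_n ≈ 755 kN·m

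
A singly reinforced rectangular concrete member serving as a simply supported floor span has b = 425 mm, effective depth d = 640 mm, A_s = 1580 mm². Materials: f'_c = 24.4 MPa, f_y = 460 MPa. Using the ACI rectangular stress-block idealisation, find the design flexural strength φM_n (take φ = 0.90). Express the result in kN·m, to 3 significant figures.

φM_n ≈ 392 kN·m

T = A_s f_y = 1580 × 460 = 726800 N = 726.8 kN.
From C = T: a = T/(0.85 f'_c b) = 726800/(0.85 × 24.4 × 425) = 82.46 mm.
M_n = T(d − a/2) = 726.8 kN × (640 − 41.23) mm = 435.19 kN·m.
φM_n = 0.90 × 435.19 = 391.67 kN·m.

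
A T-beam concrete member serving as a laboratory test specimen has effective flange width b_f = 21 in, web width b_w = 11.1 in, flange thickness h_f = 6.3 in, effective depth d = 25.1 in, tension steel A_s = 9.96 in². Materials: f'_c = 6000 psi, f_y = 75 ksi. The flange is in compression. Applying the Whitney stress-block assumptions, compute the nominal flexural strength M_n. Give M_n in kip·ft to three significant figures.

M_n ≈ 1340 kip·ft

Tension: T = A_s f_y = 9.96 × 75 = 747 kips.
Try a within the flange: a = T/(0.85 f'_c b_f) = 747/(0.85 × 6 × 21) = 6.975 in.
a = 6.975 > h_f = 6.3 in: the block extends into the web. Split into flange-overhang and web parts.
C_f = 0.85 f'_c (b_f − b_w) h_f = 0.85 × 6 × (21 − 11.1) × 6.3 = 318.1 kips.
Remaining web compression depth: a_w = (T − C_f)/(0.85 f'_c b_w) = (747 − 318.1)/(0.85 × 6 × 11.1) = 7.576 in.
M_n = C_f(d − h_f/2) + (T − C_f)(d − a_w/2) = 318.1 × (25.1 − 3.15) + 428.9 × (25.1 − 3.788) = 6982.3 + 9140.7 = 16123.0 kip·in.
M_n = 16123.0/12 = 1343.58 kip·ft.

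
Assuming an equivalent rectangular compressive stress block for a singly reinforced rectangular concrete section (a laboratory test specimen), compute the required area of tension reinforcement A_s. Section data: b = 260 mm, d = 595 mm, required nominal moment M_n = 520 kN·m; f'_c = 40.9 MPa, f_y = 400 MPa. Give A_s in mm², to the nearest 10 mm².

A_s ≈ 2400 mm²

With M_n = 0.85 f'_c a b (d − a/2), solve the quadratic for a:
a = d − √(d² − 2M_n/(0.85 f'_c b)) = 595 − √(595² − 2 × 520×10⁶/(0.85 × 40.9 × 260)) = 106.16 mm.
A_s = 0.85 f'_c a b / f_y = 0.85 × 40.9 × 106.16 × 260 / 400 = 2398.9 mm².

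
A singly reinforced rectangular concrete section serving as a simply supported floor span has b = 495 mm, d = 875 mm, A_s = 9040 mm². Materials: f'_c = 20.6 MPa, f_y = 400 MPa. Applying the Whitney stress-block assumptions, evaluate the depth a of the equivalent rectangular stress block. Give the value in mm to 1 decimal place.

T = A_s f_y = 9040 × 400 = 3616000 N = 3616 kN.
Setting C = 0.85 f'_c a b equal to T: a = 3616000/(0.85 × 20.6 × 495) = 417.2 mm.

a ≈ 417.2 mm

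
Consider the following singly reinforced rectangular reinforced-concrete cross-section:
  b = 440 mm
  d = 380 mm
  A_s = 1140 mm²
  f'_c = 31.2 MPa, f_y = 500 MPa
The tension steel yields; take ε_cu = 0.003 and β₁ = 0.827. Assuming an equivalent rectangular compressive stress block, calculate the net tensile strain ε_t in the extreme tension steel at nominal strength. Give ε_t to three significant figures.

ε_t ≈ 0.0163

a = A_s f_y/(0.85 f'_c b) = 48.85 mm.
β₁ = 0.827, so c = a/β₁ = 48.85/0.827 = 59.07 mm.
From the linear strain diagram with ε_cu = 0.003: ε_t = 0.003 (d − c)/c = 0.003 × (380 − 59.07)/59.07 = 0.0163.
Since ε_t ≥ 0.005, the section is tension-controlled.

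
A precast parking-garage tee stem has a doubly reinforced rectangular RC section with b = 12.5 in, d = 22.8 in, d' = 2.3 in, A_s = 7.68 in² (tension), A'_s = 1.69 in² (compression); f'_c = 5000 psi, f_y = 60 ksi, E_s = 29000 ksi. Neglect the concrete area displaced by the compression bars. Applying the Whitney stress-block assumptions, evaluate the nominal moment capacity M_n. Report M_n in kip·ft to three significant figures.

Assume both steels yield.
a = (A_s − A'_s) f_y/(0.85 f'_c b) = (7.68 − 1.69) × 60/(0.85 × 5 × 12.5) = 6.765 in.
c = a/β₁ = 6.765/0.8 = 8.456 in; ε'_s = 0.003(c − d')/c = 0.0022 ≥ ε_y = 0.0021, so the compression steel yields.
M_n = (A_s − A'_s) f_y (d − a/2) + A'_s f_y (d − d') = 359.4 × (22.8 − 3.3825) + 101.4 × (22.8 − 2.3) = 6978.6 + 2078.7 = 9057.3 kip·in = 9057.3/12 = 754.78 kip·ft.

M_n ≈ 755 kip·ft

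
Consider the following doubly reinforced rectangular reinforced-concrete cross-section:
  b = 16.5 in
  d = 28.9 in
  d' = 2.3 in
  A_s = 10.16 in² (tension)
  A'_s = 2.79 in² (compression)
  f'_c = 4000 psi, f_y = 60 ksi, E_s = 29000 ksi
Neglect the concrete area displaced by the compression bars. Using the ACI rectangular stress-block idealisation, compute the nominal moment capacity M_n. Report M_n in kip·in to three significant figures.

M_n ≈ 15500 kip·in

Assume both steels yield.
a = (A_s − A'_s) f_y/(0.85 f'_c b) = (10.16 − 2.79) × 60/(0.85 × 4 × 16.5) = 7.882 in.
c = a/β₁ = 7.882/0.85 = 9.273 in; ε'_s = 0.003(c − d')/c = 0.0023 ≥ ε_y = 0.0021, so the compression steel yields.
M_n = (A_s − A'_s) f_y (d − a/2) + A'_s f_y (d − d') = 442.2 × (28.9 − 3.941) + 167.4 × (28.9 − 2.3) = 11036.9 + 4452.8 = 15489.7 kip·in.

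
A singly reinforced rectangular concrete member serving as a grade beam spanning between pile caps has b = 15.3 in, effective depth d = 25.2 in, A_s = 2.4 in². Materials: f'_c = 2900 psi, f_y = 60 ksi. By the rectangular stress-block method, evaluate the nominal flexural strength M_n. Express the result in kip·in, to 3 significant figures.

M_n ≈ 3350 kip·in

T = A_s f_y = 2.4 × 60 = 144 kips.
a = T/(0.85 f'_c b) = 144/(0.85 × 2.9 × 15.3) = 3.818 in.
M_n = T(d − a/2) = 144 × (25.2 − 1.909) = 3353.9 kip·in.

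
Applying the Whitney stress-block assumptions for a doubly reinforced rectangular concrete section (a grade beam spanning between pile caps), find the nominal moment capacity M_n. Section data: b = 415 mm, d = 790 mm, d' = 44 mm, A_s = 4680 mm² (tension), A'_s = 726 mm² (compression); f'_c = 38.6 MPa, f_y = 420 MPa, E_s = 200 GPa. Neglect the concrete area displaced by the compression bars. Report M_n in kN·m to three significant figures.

Assume both tension and compression steel yield.
Net tension couple steel: A_s − A'_s = 3954 mm².
a = (A_s − A'_s) f_y / (0.85 f'_c b) = 1660680/(0.85 × 38.6 × 415) = 121.96 mm.
c = a/β₁ = 121.96/0.774 = 157.57 mm; ε'_s = 0.003(c − d')/c = 0.0022 ≥ f_y/E_s = 0.0021, so compression steel does yield.
M_n = (A_s − A'_s) f_y (d − a/2) + A'_s f_y (d − d') = [1660680 × (790 − 60.98) + 304920 × (790 − 44)] × 10⁻⁶ = 1210.67 + 227.47 = 1438.14 kN·m.

M_n ≈ 1440 kN·m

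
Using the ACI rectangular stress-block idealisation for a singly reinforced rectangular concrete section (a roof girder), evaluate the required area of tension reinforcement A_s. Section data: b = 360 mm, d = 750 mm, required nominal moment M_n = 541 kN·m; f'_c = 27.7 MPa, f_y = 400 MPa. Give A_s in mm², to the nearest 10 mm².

A_s ≈ 1920 mm²

With M_n = 0.85 f'_c a b (d − a/2), solve the quadratic for a:
a = d − √(d² − 2M_n/(0.85 f'_c b)) = 750 − √(750² − 2 × 541×10⁶/(0.85 × 27.7 × 360)) = 90.57 mm.
A_s = 0.85 f'_c a b / f_y = 0.85 × 27.7 × 90.57 × 360 / 400 = 1919.2 mm².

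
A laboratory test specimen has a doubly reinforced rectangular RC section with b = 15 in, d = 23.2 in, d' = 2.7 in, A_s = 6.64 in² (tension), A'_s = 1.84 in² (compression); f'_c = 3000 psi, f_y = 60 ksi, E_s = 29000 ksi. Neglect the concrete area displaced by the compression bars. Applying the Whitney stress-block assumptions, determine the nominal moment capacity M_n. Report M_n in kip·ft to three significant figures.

M_n ≈ 655 kip·ft

Assume both steels yield.
a = (A_s − A'_s) f_y/(0.85 f'_c b) = (6.64 − 1.84) × 60/(0.85 × 3 × 15) = 7.529 in.
c = a/β₁ = 7.529/0.85 = 8.858 in; ε'_s = 0.003(c − d')/c = 0.0021 ≥ ε_y = 0.0021, so the compression steel yields.
M_n = (A_s − A'_s) f_y (d − a/2) + A'_s f_y (d − d') = 288 × (23.2 − 3.7645) + 110.4 × (23.2 − 2.7) = 5597.4 + 2263.2 = 7860.6 kip·in = 7860.6/12 = 655.05 kip·ft.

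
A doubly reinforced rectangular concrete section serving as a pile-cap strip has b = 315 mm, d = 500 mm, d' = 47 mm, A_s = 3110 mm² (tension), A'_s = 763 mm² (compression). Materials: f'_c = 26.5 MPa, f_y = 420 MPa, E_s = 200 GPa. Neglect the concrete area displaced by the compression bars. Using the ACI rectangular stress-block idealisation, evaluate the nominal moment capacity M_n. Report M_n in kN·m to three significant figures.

Assume both tension and compression steel yield.
Net tension couple steel: A_s − A'_s = 2347 mm².
a = (A_s − A'_s) f_y / (0.85 f'_c b) = 985740/(0.85 × 26.5 × 315) = 138.93 mm.
c = a/β₁ = 138.93/0.85 = 163.45 mm; ε'_s = 0.003(c − d')/c = 0.0021 ≥ f_y/E_s = 0.0021, so compression steel does yield.
M_n = (A_s − A'_s) f_y (d − a/2) + A'_s f_y (d − d') = [985740 × (500 − 69.465) + 320460 × (500 − 47)] × 10⁻⁶ = 424.40 + 145.17 = 569.57 kN·m.

M_n ≈ 570 kN·m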